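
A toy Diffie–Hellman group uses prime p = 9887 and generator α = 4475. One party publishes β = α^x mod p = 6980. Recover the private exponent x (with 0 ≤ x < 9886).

2433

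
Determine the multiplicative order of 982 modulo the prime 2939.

1469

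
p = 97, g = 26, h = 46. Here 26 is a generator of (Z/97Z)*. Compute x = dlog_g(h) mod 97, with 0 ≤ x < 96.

93

Baby-step giant-step with m = ceil(sqrt(96)) = 10.
Baby table (26^j mod 97 for j=0..9):
  0:1  1:26  2:94  3:19  4:9  5:40  6:70  7:74
  8:81  9:69
Giant step factor: 26^(-10) ≡ 95 (mod 97).
Scan 46·95^i mod 97 for i = 0, 1, …:
  i=0: 46   i=1: 5   i=2: 87   i=3: 20
  i=4: 57   i=5: 80   i=6: 34   i=7: 29
  i=8: 39   i=9: 19
Match at i=9, j=3: x = 9·10 + 3 = 93.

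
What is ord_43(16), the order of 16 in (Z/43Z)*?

7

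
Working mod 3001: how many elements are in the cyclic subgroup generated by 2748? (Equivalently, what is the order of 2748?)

The order of 2748 must divide p − 1 = 3000 = 2^3 · 3 · 5^3.
Divisors: 1, 2, 3, 4, 5, 6, 8, 10, 12, 15, 20, 24, 25, 30, 40, 50, 60, 75, 100, 120, 125, 150, 200, 250, 300, 375, 500, 600, 750, 1000, 1500, 3000.
Check each in increasing order: 2748^1 ≡ 2748;  2748^2 ≡ 988;  2748^3 ≡ 2120;  2748^4 ≡ 819;  2748^5 ≡ 2863;  2748^6 ≡ 1903;  2748^8 ≡ 1538;  2748^10 ≡ 1038;  2748^12 ≡ 2203;  2748^15 ≡ 804;  2748^20 ≡ 85;  2748^24 ≡ 592;  2748^25 ≡ 274;  2748^30 ≡ 1201;  2748^40 ≡ 1223;  2748^50 ≡ 51;  2748^60 ≡ 1921;  2748^75 ≡ 1970;  2748^100 ≡ 2601;  2748^120 ≡ 2012;  2748^125 ≡ 1437;  2748^150 ≡ 607;  2748^200 ≡ 947;  2748^250 ≡ 281;  2748^300 ≡ 2327;  2748^375 ≡ 1663;  2748^500 ≡ 935;  2748^600 ≡ 1125;  2748^750 ≡ 1648;  2748^1000 ≡ 934;  2748^1500 ≡ 3000;  2748^3000 ≡ 1.
Smallest exponent giving 1 is 3000.

3000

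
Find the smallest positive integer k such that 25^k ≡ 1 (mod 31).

3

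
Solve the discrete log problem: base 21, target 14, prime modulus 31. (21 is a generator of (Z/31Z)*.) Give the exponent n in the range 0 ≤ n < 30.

Successive powers of 21 modulo 31:
  21^0=1  21^1=21  21^2=7  21^3=23  21^4=18  21^5=6
  21^6=2  21^7=11  21^8=14
So 21^8 ≡ 14 (mod 31), giving n = 8.

8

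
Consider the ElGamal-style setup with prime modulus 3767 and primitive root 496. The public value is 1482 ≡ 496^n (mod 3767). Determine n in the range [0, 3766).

1075

Baby-step giant-step with m = ceil(sqrt(3766)) = 62.
Baby table (496^j mod 3767 for j=0..61):
  0:1  1:496  2:1161  3:3272  4:3102  5:1656  6:170  7:1446
  8:1486  9:2491  10:3727  11:2762  12:2531  13:965  14:231  15:1566
  16:734  17:2432  18:832  19:2069  20:1600  21:2530  22:469  23:2837
  24:2061  25:1399  26:776  27:662  28:623  29:114  30:39  31:509
  32:75  33:3297  34:434  35:545  36:2863  37:3656  38:1449  39:2974
  40:2207  41:2242  42:767  43:3732  44:1475  45:802  46:2257  47:673
  48:2312  49:1584  50:2128  51:728  52:3223  53:1400  54:1272  55:1823
  56:128  57:3216  58:1695  59:679  60:1521  61:1016
Giant step factor: 496^(-62) ≡ 1284 (mod 3767).
Scan 1482·1284^i mod 3767 for i = 0, 1, …:
  i=0: 1482   i=1: 553   i=2: 1856   i=3: 2360
  i=4: 1572   i=5: 3103   i=6: 2533   i=7: 1451
  i=8: 2186   i=9: 409     …   i=16: 1862
  i=17: 2530
Match at i=17, j=21: n = 17·62 + 21 = 1075.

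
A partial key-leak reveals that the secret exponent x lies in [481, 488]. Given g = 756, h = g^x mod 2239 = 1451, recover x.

482

Compute 756^481 mod 2239 = 1231, then multiply by 756 repeatedly:
  756^481=1231  756^482=1451
Found 1451 at exponent 482.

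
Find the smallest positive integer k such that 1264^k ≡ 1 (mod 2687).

2686

The order of 1264 must divide p − 1 = 2686 = 2 · 17 · 79.
Divisors: 1, 2, 17, 34, 79, 158, 1343, 2686.
Check each in increasing order: 1264^1 ≡ 1264;  1264^2 ≡ 1618;  1264^17 ≡ 103;  1264^34 ≡ 2548;  1264^79 ≡ 2443;  1264^158 ≡ 422;  1264^1343 ≡ 2686;  1264^2686 ≡ 1.
Smallest exponent giving 1 is 2686.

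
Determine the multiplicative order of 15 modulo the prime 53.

13

The order of 15 must divide p − 1 = 52 = 2^2 · 13.
Divisors: 1, 2, 4, 13, 26, 52.
Check each in increasing order: 15^1 ≡ 15;  15^2 ≡ 13;  15^4 ≡ 10;  15^13 ≡ 1.
Smallest exponent giving 1 is 13.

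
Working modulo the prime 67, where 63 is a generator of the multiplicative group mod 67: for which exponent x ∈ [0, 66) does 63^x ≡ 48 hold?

5

Baby-step giant-step with m = ceil(sqrt(66)) = 9.
Baby table (63^j mod 67 for j=0..8):
  0:1  1:63  2:16  3:3  4:55  5:48  6:9  7:31
  8:10
Giant step factor: 63^(-9) ≡ 5 (mod 67).
Scan 48·5^i mod 67 for i = 0, 1, …:
  i=0: 48
Match at i=0, j=5: x = 0·9 + 5 = 5.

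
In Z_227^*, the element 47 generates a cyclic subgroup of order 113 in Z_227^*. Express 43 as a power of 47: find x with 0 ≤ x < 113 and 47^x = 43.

66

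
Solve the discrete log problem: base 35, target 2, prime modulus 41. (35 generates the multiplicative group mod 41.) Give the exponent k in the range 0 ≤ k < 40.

26

Successive powers of 35 modulo 41:
  35^0=1  35^1=35  35^2=36  35^3=30  35^4=25  35^5=14
  35^6=39  35^7=12  35^8=10  35^9=22  35^10=32  35^11=13
  35^12=4  35^13=17  35^14=21  35^15=38  35^16=18  35^17=15
  35^18=33  35^19=7  35^20=40  35^21=6  35^22=5  35^23=11
  35^24=16  35^25=27  35^26=2
So 35^26 ≡ 2 (mod 41), giving k = 26.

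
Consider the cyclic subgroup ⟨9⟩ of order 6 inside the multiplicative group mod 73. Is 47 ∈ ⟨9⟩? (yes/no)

47 ∈ ⟨9⟩ iff 47^6 ≡ 1 (mod 73), since |⟨9⟩| = 6.
47^6 mod 73 = 70.
Since 70 ≠ 1, 47 does not lie in the subgroup.

no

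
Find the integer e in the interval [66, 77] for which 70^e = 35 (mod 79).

77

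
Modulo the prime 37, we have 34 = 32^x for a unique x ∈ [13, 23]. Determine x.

16

Compute 32^13 mod 37 = 24, then multiply by 32 repeatedly:
  32^13=24  32^14=28  32^15=8  32^16=34
Found 34 at exponent 16.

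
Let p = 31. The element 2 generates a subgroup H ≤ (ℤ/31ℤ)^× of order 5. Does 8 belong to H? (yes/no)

yes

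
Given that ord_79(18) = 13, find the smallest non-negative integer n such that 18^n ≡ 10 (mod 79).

Successive powers of 18 modulo 79:
  18^0=1  18^1=18  18^2=8  18^3=65  18^4=64  18^5=46
  18^6=38  18^7=52  18^8=67  18^9=21  18^10=62  18^11=10
So 18^11 ≡ 10 (mod 79), giving n = 11.

11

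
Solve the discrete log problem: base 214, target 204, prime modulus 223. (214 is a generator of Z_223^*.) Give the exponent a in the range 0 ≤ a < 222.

Baby-step giant-step with m = ceil(sqrt(222)) = 15.
Baby table (214^j mod 223 for j=0..14):
  0:1  1:214  2:81  3:163  4:94  5:46  6:32  7:158
  8:139  9:87  10:109  11:134  12:132  13:150  14:211
Giant step factor: 214^(-15) ≡ 159 (mod 223).
Scan 204·159^i mod 223 for i = 0, 1, …:
  i=0: 204   i=1: 101   i=2: 3   i=3: 31
  i=4: 23   i=5: 89   i=6: 102   i=7: 162
  i=8: 113   i=9: 127   i=10: 123   i=11: 156
  i=12: 51   i=13: 81
Match at i=13, j=2: a = 13·15 + 2 = 197.

197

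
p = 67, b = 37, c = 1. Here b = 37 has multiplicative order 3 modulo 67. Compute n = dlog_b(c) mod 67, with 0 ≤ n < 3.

0

Successive powers of 37 modulo 67:
  37^0=1
So 37^0 ≡ 1 (mod 67), giving n = 0.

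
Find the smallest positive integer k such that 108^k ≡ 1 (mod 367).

The order of 108 must divide p − 1 = 366 = 2 · 3 · 61.
Divisors: 1, 2, 3, 6, 61, 122, 183, 366.
Check each in increasing order: 108^1 ≡ 108;  108^2 ≡ 287;  108^3 ≡ 168;  108^6 ≡ 332;  108^61 ≡ 84;  108^122 ≡ 83;  108^183 ≡ 366;  108^366 ≡ 1.
Smallest exponent giving 1 is 366.

366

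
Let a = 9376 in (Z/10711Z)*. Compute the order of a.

1190

The order of 9376 must divide p − 1 = 10710 = 2 · 3^2 · 5 · 7 · 17.
Divisors: 1, 2, 3, 5, 6, 7, 9, 10, 14, 15, 17, 18, 21, 30, 34, 35, 42, 45, 51, 63, 70, 85, 90, 102, 105, 119, 126, 153, 170, 210, 238, 255, 306, 315, 357, 510, 595, 630, 714, 765, 1071, 1190, 1530, 1785, 2142, 3570, 5355, 10710.
Check each in increasing order: 9376^1 ≡ 9376;  9376^2 ≡ 4199;  9376^3 ≡ 6899;  9376^5 ≡ 6357;  9376^6 ≡ 7228;  9376^7 ≡ 1231;  9376^9 ≡ 6267;  9376^10 ≡ 9557;  9376^14 ≡ 5110;  9376^15 ≡ 1057;  9376^17 ≡ 3989;  9376^18 ≡ 8763;  9376^21 ≡ 3053;  9376^30 ≡ 3305;  9376^34 ≡ 6286;  9376^35 ≡ 5614;  9376^42 ≡ 2239;  9376^45 ≡ 1599;  9376^51 ≡ 403;  9376^63 ≡ 2049;  9376^70 ≡ 5234;  9376^85 ≡ 5462;  9376^90 ≡ 7583;  9376^102 ≡ 1744;  9376^105 ≡ 3403;  9376^119 ≡ 5377;  9376^126 ≡ 10400;  9376^153 ≡ 6617;  9376^170 ≡ 3309;  9376^210 ≡ 1818;  9376^238 ≡ 3140;  9376^255 ≡ 4301;  9376^306 ≡ 8832;  9376^315 ≡ 6407;  9376^357 ≡ 3244;  9376^510 ≡ 704;  9376^595 ≡ 10710;  9376^630 ≡ 5097;  9376^714 ≡ 5334;  9376^765 ≡ 7402;  9376^1071 ≡ 5231;  9376^1190 ≡ 1.
Smallest exponent giving 1 is 1190.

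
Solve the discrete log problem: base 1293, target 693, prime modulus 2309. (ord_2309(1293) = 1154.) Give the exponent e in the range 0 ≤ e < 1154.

1110

Baby-step giant-step with m = ceil(sqrt(1154)) = 34.
Baby table (1293^j mod 2309 for j=0..33):
  0:1  1:1293  2:133  3:1103  4:1526  5:1232  6:2075  7:2226
  8:1204  9:506  10:811  11:337  12:1649  13:950  14:2271  15:1664
  16:1873  17:1957  18:2046  19:1673  20:1965  21:845  22:428  23:1553
  24:1508  25:1048  26:1990  27:844  28:1444  29:1420  30:405  31:1831
  32:758  33:1078
Giant step factor: 1293^(-34) ≡ 936 (mod 2309).
Scan 693·936^i mod 2309 for i = 0, 1, …:
  i=0: 693   i=1: 2128   i=2: 1450   i=3: 1817
  i=4: 1288   i=5: 270   i=6: 1039   i=7: 415
  i=8: 528   i=9: 82     …   i=31: 109
  i=32: 428
Match at i=32, j=22: e = 32·34 + 22 = 1110.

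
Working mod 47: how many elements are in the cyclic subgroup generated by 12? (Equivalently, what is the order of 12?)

23

The order of 12 must divide p − 1 = 46 = 2 · 23.
Divisors: 1, 2, 23, 46.
Check each in increasing order: 12^1 ≡ 12;  12^2 ≡ 3;  12^23 ≡ 1.
Smallest exponent giving 1 is 23.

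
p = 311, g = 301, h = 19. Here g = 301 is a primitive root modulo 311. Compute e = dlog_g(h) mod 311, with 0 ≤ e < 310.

Baby-step giant-step with m = ceil(sqrt(310)) = 18.
Baby table (301^j mod 311 for j=0..17):
  0:1  1:301  2:100  3:244  4:48  5:142  6:135  7:205
  8:127  9:285  10:260  11:199  12:187  13:307  14:40  15:222
  16:268  17:119
Giant step factor: 301^(-18) ≡ 144 (mod 311).
Scan 19·144^i mod 311 for i = 0, 1, …:
  i=0: 19   i=1: 248   i=2: 258   i=3: 143
  i=4: 66   i=5: 174   i=6: 176   i=7: 153
  i=8: 262   i=9: 97     …   i=13: 206
  i=14: 119
Match at i=14, j=17: e = 14·18 + 17 = 269.

269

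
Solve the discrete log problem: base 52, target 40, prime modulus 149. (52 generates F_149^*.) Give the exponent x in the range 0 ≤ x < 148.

45

Baby-step giant-step with m = ceil(sqrt(148)) = 13.
Baby table (52^j mod 149 for j=0..12):
  0:1  1:52  2:22  3:101  4:37  5:136  6:69  7:12
  8:28  9:115  10:20  11:146  12:142
Giant step factor: 52^(-13) ≡ 79 (mod 149).
Scan 40·79^i mod 149 for i = 0, 1, …:
  i=0: 40   i=1: 31   i=2: 65   i=3: 69
Match at i=3, j=6: x = 3·13 + 6 = 45.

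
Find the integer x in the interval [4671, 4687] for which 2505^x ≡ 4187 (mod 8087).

4681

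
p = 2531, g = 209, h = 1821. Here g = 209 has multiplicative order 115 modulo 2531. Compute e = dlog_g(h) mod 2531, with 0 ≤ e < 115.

Baby-step giant-step with m = ceil(sqrt(115)) = 11.
Baby table (209^j mod 2531 for j=0..10):
  0:1  1:209  2:654  3:12  4:2508  5:255  6:144  7:2255
  8:529  9:1728  10:1750
Giant step factor: 209^(-11) ≡ 1852 (mod 2531).
Scan 1821·1852^i mod 2531 for i = 0, 1, …:
  i=0: 1821   i=1: 1200   i=2: 182   i=3: 441
  i=4: 1750
Match at i=4, j=10: e = 4·11 + 10 = 54.

54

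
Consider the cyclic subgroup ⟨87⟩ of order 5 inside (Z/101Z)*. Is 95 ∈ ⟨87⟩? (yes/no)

95 ∈ ⟨87⟩ iff 95^5 ≡ 1 (mod 101), since |⟨87⟩| = 5.
95^5 mod 101 = 1.
Since 1 = 1, 95 lies in the subgroup.

yes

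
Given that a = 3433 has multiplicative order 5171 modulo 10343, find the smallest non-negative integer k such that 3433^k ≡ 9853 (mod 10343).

Baby-step giant-step with m = ceil(sqrt(5171)) = 72.
Baby table (3433^j mod 10343 for j=0..71):
  0:1  1:3433  2:4812  3:1825  4:7710  5:693  6:179  7:4270
  8:2879  9:6042  10:4471  11:10274  12:1012  13:9291  14:8534  15:5846
  16:3898  17:8335  18:5317  19:8209  20:7165  21:1791  22:4761  23:2573
  24:187  25:705  26:3  27:10299  28:4093  29:5475  30:2444  31:2079
  32:537  33:2467  34:8637  35:7783  36:3070  37:10136  38:3036  39:7187
  40:4916  41:7195  42:1351  43:4319  44:5608  45:3941  46:809  47:5373
  48:3940  49:7719  50:561  51:2115  52:9  53:10211  54:1936  55:6082
  56:7332  57:6237  58:1611  59:7401  60:5225  61:2663  62:9210  63:9722
  64:9108  65:875  66:4405  67:899  68:4053  69:2614  70:6481  71:1480
Giant step factor: 3433^(-72) ≡ 1922 (mod 10343).
Scan 9853·1922^i mod 10343 for i = 0, 1, …:
  i=0: 9853   i=1: 9776   i=2: 6584   i=3: 4959
  i=4: 5295   i=5: 9821   i=6: 10330   i=7: 6043
  i=8: 9800   i=9: 997     …   i=23: 7281
  i=24: 3
Match at i=24, j=26: k = 24·72 + 26 = 1754.

1754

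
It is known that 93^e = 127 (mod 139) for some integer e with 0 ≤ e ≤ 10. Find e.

4

Compute 93^0 mod 139 = 1, then multiply by 93 repeatedly:
  93^0=1  93^1=93  93^2=31  93^3=103  93^4=127
Found 127 at exponent 4.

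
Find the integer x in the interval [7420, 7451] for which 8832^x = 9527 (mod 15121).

7423

Compute 8832^7420 mod 15121 = 9554, then multiply by 8832 repeatedly:
  8832^7420=9554  8832^7421=5748  8832^7422=5139  8832^7423=9527
Found 9527 at exponent 7423.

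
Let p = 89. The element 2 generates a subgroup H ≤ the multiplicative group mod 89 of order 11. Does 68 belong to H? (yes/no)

no

68 ∈ ⟨2⟩ iff 68^11 ≡ 1 (mod 89), since |⟨2⟩| = 11.
68^11 mod 89 = 55.
Since 55 ≠ 1, 68 does not lie in the subgroup.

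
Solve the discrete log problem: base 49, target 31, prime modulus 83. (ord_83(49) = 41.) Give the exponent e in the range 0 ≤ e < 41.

28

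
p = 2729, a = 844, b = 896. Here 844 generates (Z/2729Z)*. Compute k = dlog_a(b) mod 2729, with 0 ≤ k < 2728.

Baby-step giant-step with m = ceil(sqrt(2728)) = 53.
Baby table (844^j mod 2729 for j=0..52):
  0:1  1:844  2:67  3:1968  4:1760  5:864  6:573  7:579
  8:185  9:587  10:1479  11:1123  12:849  13:1558  14:2303  15:684
  16:1477  17:2164  18:715  19:351  20:1512  21:1685  22:331  23:1006
  24:345  25:1906  26:1283  27:2168  28:1362  29:619  30:1197  31:538
  32:1058  33:569  34:2661  35:2646  36:902  37:2626  38:396  39:1286
  40:1971  41:1563  42:1065  43:1019  44:401  45:48  46:2306  47:487
  48:1678  49:2610  50:537  51:214  52:502
Giant step factor: 844^(-53) ≡ 1079 (mod 2729).
Scan 896·1079^i mod 2729 for i = 0, 1, …:
  i=0: 896   i=1: 718   i=2: 2415   i=3: 2319
  i=4: 2437   i=5: 1496   i=6: 1345   i=7: 2156
  i=8: 1216   i=9: 2144     …   i=31: 516
  i=32: 48
Match at i=32, j=45: k = 32·53 + 45 = 1741.

1741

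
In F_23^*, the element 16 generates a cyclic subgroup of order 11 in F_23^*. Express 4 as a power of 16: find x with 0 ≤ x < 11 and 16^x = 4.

6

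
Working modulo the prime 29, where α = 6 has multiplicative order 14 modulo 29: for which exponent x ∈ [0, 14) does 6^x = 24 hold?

6

Successive powers of 6 modulo 29:
  6^0=1  6^1=6  6^2=7  6^3=13  6^4=20  6^5=4
  6^6=24
So 6^6 ≡ 24 (mod 29), giving x = 6.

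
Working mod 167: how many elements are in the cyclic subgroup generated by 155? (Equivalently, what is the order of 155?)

The order of 155 must divide p − 1 = 166 = 2 · 83.
Divisors: 1, 2, 83, 166.
Check each in increasing order: 155^1 ≡ 155;  155^2 ≡ 144;  155^83 ≡ 166;  155^166 ≡ 1.
Smallest exponent giving 1 is 166.

166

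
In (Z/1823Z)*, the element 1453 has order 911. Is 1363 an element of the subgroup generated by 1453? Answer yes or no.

no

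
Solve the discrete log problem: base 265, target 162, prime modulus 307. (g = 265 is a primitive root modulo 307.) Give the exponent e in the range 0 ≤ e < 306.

213

Baby-step giant-step with m = ceil(sqrt(306)) = 18.
Baby table (265^j mod 307 for j=0..17):
  0:1  1:265  2:229  3:206  4:251  5:203  6:70  7:130
  8:66  9:298  10:71  11:88  12:295  13:197  14:15  15:291
  16:58  17:20
Giant step factor: 265^(-18) ≡ 235 (mod 307).
Scan 162·235^i mod 307 for i = 0, 1, …:
  i=0: 162   i=1: 2   i=2: 163   i=3: 237
  i=4: 128   i=5: 301   i=6: 125   i=7: 210
  i=8: 230   i=9: 18   i=10: 239   i=11: 291
Match at i=11, j=15: e = 11·18 + 15 = 213.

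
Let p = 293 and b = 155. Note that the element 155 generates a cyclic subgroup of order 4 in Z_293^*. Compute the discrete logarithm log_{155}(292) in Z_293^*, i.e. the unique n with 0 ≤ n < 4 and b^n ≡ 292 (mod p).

Successive powers of 155 modulo 293:
  155^0=1  155^1=155  155^2=292
So 155^2 ≡ 292 (mod 293), giving n = 2.

2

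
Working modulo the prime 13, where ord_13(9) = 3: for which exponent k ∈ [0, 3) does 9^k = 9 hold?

1

Successive powers of 9 modulo 13:
  9^0=1  9^1=9
So 9^1 ≡ 9 (mod 13), giving k = 1.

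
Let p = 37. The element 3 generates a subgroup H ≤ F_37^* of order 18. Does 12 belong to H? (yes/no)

yes

12 ∈ ⟨3⟩ iff 12^18 ≡ 1 (mod 37), since |⟨3⟩| = 18.
12^18 mod 37 = 1.
Since 1 = 1, 12 lies in the subgroup.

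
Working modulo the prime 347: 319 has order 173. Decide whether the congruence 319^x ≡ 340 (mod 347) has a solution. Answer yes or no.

yes

340 ∈ ⟨319⟩ iff 340^173 ≡ 1 (mod 347), since |⟨319⟩| = 173.
340^173 mod 347 = 1.
Since 1 = 1, 340 lies in the subgroup.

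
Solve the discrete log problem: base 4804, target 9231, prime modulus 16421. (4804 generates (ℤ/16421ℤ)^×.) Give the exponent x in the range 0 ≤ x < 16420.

4346

Baby-step giant-step with m = ceil(sqrt(16420)) = 129.
Baby table (4804^j mod 16421 for j=0..128):
  0:1  1:4804  2:6911  3:13603  4:9653  5:108  6:9781  7:7443
  8:7655  9:8001  10:11664  11:5404  12:15636  13:5690  14:10216  15:11716
  16:8897  17:13746  18:6943  19:3121  20:911  21:8458  22:6678  23:10899
  24:8648  25:16283  26:10309  27:15121  28:11201  29:14408  30:1517  31:13165
  32:7389  33:10975  34:12490  35:16047  36:9614  37:9804  38:2988  39:2398
  40:8871  41:3789  42:7888  43:10705  44:12669  45:5650  46:15108  47:14433
  48:6670  49:5309  50:2623  51:5985  52:15190  53:14257  54:15058  55:4127
  56:5961  57:14841  58:12603  59:585  60:2349  61:3369  62:9991  63:14602
  64:13917  65:7377  66:2590  67:11663  68:600  69:8725  70:8508  71:563
  72:11608  73:15537  74:6303  75:15709  76:11541  77:5668  78:3054  79:7463
  80:5209  81:14853  82:4567  83:1412  84:1375  85:4258  86:11287  87:606
  88:4707  89:711  90:76  91:3842  92:16185  93:15726  94:11104  95:8208
  96:4411  97:7354  98:7045  99:499  100:16151  101:179  102:6024  103:5494
  104:4629  105:3682  106:2911  107:10173  108:2196  109:7302  110:3552  111:2389
  112:14898  113:7274  114:408  115:5933  116:11697  117:16147  118:13805  119:11222
  120:345  121:15280  122:3250  123:13050  124:13243  125:4418  126:8140  127:6159
  128:13615
Giant step factor: 4804^(-129) ≡ 13019 (mod 16421).
Scan 9231·13019^i mod 16421 for i = 0, 1, …:
  i=0: 9231   i=1: 9511   i=2: 9369   i=3: 16244
  i=4: 10998   i=5: 8263   i=6: 2026   i=7: 4368
  i=8: 1069   i=9: 8724     …   i=32: 217
  i=33: 711
Match at i=33, j=89: x = 33·129 + 89 = 4346.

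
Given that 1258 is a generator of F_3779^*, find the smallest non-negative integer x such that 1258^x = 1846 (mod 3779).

Baby-step giant-step with m = ceil(sqrt(3778)) = 62.
Baby table (1258^j mod 3779 for j=0..61):
  0:1  1:1258  2:2942  3:1395  4:1454  5:96  6:3619  7:2786
  8:1655  9:3540  10:1658  11:3535  12:2926  13:162  14:3509  15:450
  16:3029  17:1250  18:436  19:533  20:1631  21:3580  22:2851  23:287
  24:2041  25:1637  26:3570  27:1608  28:1099  29:3207  30:2213  31:2610
  32:3208  33:3471  34:1773  35:824  36:1146  37:1869  38:664  39:153
  40:3524  41:425  42:1811  43:3280  44:3351  45:1973  46:3010  47:22
  48:1223  49:481  50:458  51:1756  52:2112  53:259  54:828  55:2399
  56:2300  57:2465  58:2190  59:129  60:3564  61:1618
Giant step factor: 1258^(-62) ≡ 3161 (mod 3779).
Scan 1846·3161^i mod 3779 for i = 0, 1, …:
  i=0: 1846   i=1: 430   i=2: 2569   i=3: 3317
  i=4: 2091   i=5: 180   i=6: 2130   i=7: 2531
  i=8: 348   i=9: 339     …   i=18: 1919
  i=19: 664
Match at i=19, j=38: x = 19·62 + 38 = 1216.

1216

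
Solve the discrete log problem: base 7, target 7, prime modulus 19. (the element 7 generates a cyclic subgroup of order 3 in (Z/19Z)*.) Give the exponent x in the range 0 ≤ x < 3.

1

Successive powers of 7 modulo 19:
  7^0=1  7^1=7
So 7^1 ≡ 7 (mod 19), giving x = 1.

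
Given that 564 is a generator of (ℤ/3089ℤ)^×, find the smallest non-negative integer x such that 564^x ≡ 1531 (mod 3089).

3003

Baby-step giant-step with m = ceil(sqrt(3088)) = 56.
Baby table (564^j mod 3089 for j=0..55):
  0:1  1:564  2:3018  3:113  4:1952  5:1244  6:413  7:1257
  8:1567  9:334  10:3036  11:998  12:674  13:189  14:1570  15:2026
  16:2823  17:1337  18:352  19:832  20:2809  21:2708  22:1346  23:2339
  24:193  25:737  26:1742  27:186  28:2967  29:2239  30:2484  31:1659
  32:2798  33:2682  34:2127  35:1096  36:344  37:2498  38:288  39:1804
  40:1175  41:1654  42:3067  43:3037  44:1562  45:603  46:302  47:433
  48:181  49:147  50:2594  51:1919  52:1166  53:2756  54:617  55:2020
Giant step factor: 564^(-56) ≡ 2208 (mod 3089).
Scan 1531·2208^i mod 3089 for i = 0, 1, …:
  i=0: 1531   i=1: 1082   i=2: 1259   i=3: 2861
  i=4: 83   i=5: 1013   i=6: 268   i=7: 1745
  i=8: 977   i=9: 1094     …   i=52: 2944
  i=53: 1096
Match at i=53, j=35: x = 53·56 + 35 = 3003.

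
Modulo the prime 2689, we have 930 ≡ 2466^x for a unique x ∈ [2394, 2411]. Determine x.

2397

Compute 2466^2394 mod 2689 = 2374, then multiply by 2466 repeatedly:
  2466^2394=2374  2466^2395=331  2466^2396=1479  2466^2397=930
Found 930 at exponent 2397.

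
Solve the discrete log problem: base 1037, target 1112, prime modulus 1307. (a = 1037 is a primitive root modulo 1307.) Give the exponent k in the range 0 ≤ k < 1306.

191

Baby-step giant-step with m = ceil(sqrt(1306)) = 37.
Baby table (1037^j mod 1307 for j=0..36):
  0:1  1:1037  2:1015  3:420  4:309  5:218  6:1262  7:387
  8:70  9:705  10:472  11:646  12:718  13:883  14:771  15:950
  16:979  17:991  18:365  19:782  20:594  21:381  22:383  23:1150
  24:566  25:99  26:717  27:1153  28:1063  29:530  30:670  31:773
  32:410  33:395  34:524  35:983  36:1218
Giant step factor: 1037^(-37) ≡ 1154 (mod 1307).
Scan 1112·1154^i mod 1307 for i = 0, 1, …:
  i=0: 1112   i=1: 1081   i=2: 596   i=3: 302
  i=4: 846   i=5: 1262
Match at i=5, j=6: k = 5·37 + 6 = 191.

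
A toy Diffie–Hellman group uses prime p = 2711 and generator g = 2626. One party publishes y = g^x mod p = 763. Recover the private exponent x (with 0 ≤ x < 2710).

2210

Baby-step giant-step with m = ceil(sqrt(2710)) = 53.
Baby table (2626^j mod 2711 for j=0..52):
  0:1  1:2626  2:1803  3:1272  4:320  5:2621  6:2228  7:390
  8:2093  9:1021  10:2678  11:94  12:143  13:1400  14:284  15:259
  16:2384  17:685  18:1417  19:1550  20:1089  21:2320  22:703  23:2598
  24:1472  25:2297  26:2658  27:1794  28:2037  29:359  30:2017  31:2059
  32:1200  33:1018  34:222  35:107  36:1749  37:440  38:554  39:1708
  40:1214  41:2539  42:1065  43:1649  44:807  45:1891  46:1925  47:1746
  48:695  49:567  50:603  51:254  52:98
Giant step factor: 2626^(-53) ≡ 1211 (mod 2711).
Scan 763·1211^i mod 2711 for i = 0, 1, …:
  i=0: 763   i=1: 2253   i=2: 1117   i=3: 2609
  i=4: 1184   i=5: 2416   i=6: 607   i=7: 396
  i=8: 2420   i=9: 29     …   i=40: 72
  i=41: 440
Match at i=41, j=37: x = 41·53 + 37 = 2210.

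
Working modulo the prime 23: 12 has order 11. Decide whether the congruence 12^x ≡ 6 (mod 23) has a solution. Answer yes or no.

yes

⟨12⟩ has order 11; its elements mod 23 are {1, 2, 3, 4, 6, 8, 9, 12, 13, 16, 18}.
6 is in this set.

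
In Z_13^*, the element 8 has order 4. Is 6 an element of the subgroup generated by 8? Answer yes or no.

6 ∈ ⟨8⟩ iff 6^4 ≡ 1 (mod 13), since |⟨8⟩| = 4.
6^4 mod 13 = 9.
Since 9 ≠ 1, 6 does not lie in the subgroup.

no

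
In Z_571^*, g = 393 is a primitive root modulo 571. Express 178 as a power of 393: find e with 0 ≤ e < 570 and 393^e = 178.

Baby-step giant-step with m = ceil(sqrt(570)) = 24.
Baby table (393^j mod 571 for j=0..23):
  0:1  1:393  2:279  3:15  4:185  5:188  6:225  7:491
  8:536  9:520  10:513  11:46  12:377  13:272  14:119  15:516
  16:83  17:72  18:317  19:103  20:509  21:187  22:403  23:212
Giant step factor: 393^(-24) ≡ 354 (mod 571).
Scan 178·354^i mod 571 for i = 0, 1, …:
  i=0: 178   i=1: 202   i=2: 133   i=3: 260
  i=4: 109   i=5: 329   i=6: 553   i=7: 480
  i=8: 333   i=9: 256   i=10: 406   i=11: 403
Match at i=11, j=22: e = 11·24 + 22 = 286.

286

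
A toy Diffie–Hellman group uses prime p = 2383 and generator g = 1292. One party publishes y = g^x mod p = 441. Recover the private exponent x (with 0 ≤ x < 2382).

1536

Baby-step giant-step with m = ceil(sqrt(2382)) = 49.
Baby table (1292^j mod 2383 for j=0..48):
  0:1  1:1292  2:1164  3:215  4:1352  5:45  6:948  7:2337
  8:143  9:1265  10:2025  11:2149  12:313  13:1669  14:2116  15:571
  16:1385  17:2170  18:1232  19:2283  20:1865  21:367  22:2330  23:631
  24:266  25:520  26:2217  27:2381  28:2182  29:55  30:1953  31:2062
  32:2293  33:487  34:92  35:2097  36:2236  37:716  38:468  39:1757
  40:1428  41:534  42:1241  43:1996  44:426  45:2302  46:200  47:1036
  48:1649
Giant step factor: 1292^(-49) ≡ 607 (mod 2383).
Scan 441·607^i mod 2383 for i = 0, 1, …:
  i=0: 441   i=1: 791   i=2: 1154   i=3: 2259
  i=4: 988   i=5: 1583   i=6: 532   i=7: 1219
  i=8: 1203   i=9: 1023     …   i=30: 1252
  i=31: 2170
Match at i=31, j=17: x = 31·49 + 17 = 1536.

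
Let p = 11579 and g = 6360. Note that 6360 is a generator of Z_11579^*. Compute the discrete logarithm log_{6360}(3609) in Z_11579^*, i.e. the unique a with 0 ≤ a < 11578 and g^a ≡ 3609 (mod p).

6542

Baby-step giant-step with m = ceil(sqrt(11578)) = 108.
Baby table (6360^j mod 11579 for j=0..107):
  0:1  1:6360  2:4153  3:1381  4:6278  5:3688  6:8205  7:8826
  8:9947  9:6843  10:7598  11:4113  12:1719  13:2264  14:6343  15:244
  16:254  17:5959  18:1173  19:3404  20:8289  21:10432  22:11429  23:7057
  24:2316  25:1272  26:7778  27:2592  28:8203  29:7685  30:1641  31:4081
  32:6621  33:8316  34:8467  35:7770  36:9607  37:9716  38:8216  39:9312
  40:9314  41:10455  42:7182  43:9944  44:10921  45:6718  46:11549  47:6043
  48:2779  49:4886  50:8503  51:5150  52:8588  53:1537  54:2644  55:3132
  56:3640  57:3979  58:6325  59:1554  60:6553  61:4259  62:3959  63:6494
  64:11126  65:2091  66:6068  67:11252  68:4500  69:8291  70:11573  71:8156
  72:9819  73:3293  74:8648  75:1030  76:8665  77:4939  78:9792  79:5258
  80:728  81:10059  82:1265  83:9574  84:8258  85:10115  86:10055  87:10562
  88:4541  89:2734  90:8161  91:6882  92:900  93:3974  94:9262  95:3947
  96:11227  97:7606  98:8677  99:206  100:1733  101:10251  102:6590  103:7999
  104:7093  105:11275  106:253  107:11178
Giant step factor: 6360^(-108) ≡ 10798 (mod 11579).
Scan 3609·10798^i mod 11579 for i = 0, 1, …:
  i=0: 3609   i=1: 6647   i=2: 7664   i=3: 759
  i=4: 9329   i=5: 8821   i=6: 304   i=7: 5735
  i=8: 2038   i=9: 6224     …   i=59: 1181
  i=60: 3959
Match at i=60, j=62: a = 60·108 + 62 = 6542.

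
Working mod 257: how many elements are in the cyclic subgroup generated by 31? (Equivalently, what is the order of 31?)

128

The order of 31 must divide p − 1 = 256 = 2^8.
Divisors: 1, 2, 4, 8, 16, 32, 64, 128, 256.
Check each in increasing order: 31^1 ≡ 31;  31^2 ≡ 190;  31^4 ≡ 120;  31^8 ≡ 8;  31^16 ≡ 64;  31^32 ≡ 241;  31^64 ≡ 256;  31^128 ≡ 1.
Smallest exponent giving 1 is 128.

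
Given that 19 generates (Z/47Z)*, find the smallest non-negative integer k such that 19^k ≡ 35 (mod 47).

13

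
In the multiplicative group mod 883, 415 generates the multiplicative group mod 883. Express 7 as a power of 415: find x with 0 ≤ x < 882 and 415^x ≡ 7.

9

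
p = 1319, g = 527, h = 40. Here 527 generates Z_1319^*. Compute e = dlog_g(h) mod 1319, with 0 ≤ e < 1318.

Baby-step giant-step with m = ceil(sqrt(1318)) = 37.
Baby table (527^j mod 1319 for j=0..36):
  0:1  1:527  2:739  3:348  4:55  5:1286  6:1075  7:674
  8:387  9:823  10:1089  11:138  12:181  13:419  14:540  15:995
  16:722  17:622  18:682  19:646  20:140  21:1235  22:578  23:1236
  24:1105  25:656  26:134  27:711  28:101  29:467  30:775  31:854
  32:279  33:624  34:417  35:805  36:836
Giant step factor: 527^(-37) ≡ 761 (mod 1319).
Scan 40·761^i mod 1319 for i = 0, 1, …:
  i=0: 40   i=1: 103   i=2: 562   i=3: 326
  i=4: 114   i=5: 1019   i=6: 1206   i=7: 1061
  i=8: 193   i=9: 464     …   i=16: 1228
  i=17: 656
Match at i=17, j=25: e = 17·37 + 25 = 654.

654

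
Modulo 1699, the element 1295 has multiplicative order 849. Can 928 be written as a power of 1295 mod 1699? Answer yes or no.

yes

928 ∈ ⟨1295⟩ iff 928^849 ≡ 1 (mod 1699), since |⟨1295⟩| = 849.
928^849 mod 1699 = 1.
Since 1 = 1, 928 lies in the subgroup.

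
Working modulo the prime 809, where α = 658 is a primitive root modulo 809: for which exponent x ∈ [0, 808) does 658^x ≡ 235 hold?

Baby-step giant-step with m = ceil(sqrt(808)) = 29.
Baby table (658^j mod 809 for j=0..28):
  0:1  1:658  2:149  3:153  4:358  5:145  6:757  7:571
  8:342  9:134  10:800  11:550  12:277  13:241  14:14  15:313
  16:468  17:524  18:158  19:412  20:81  21:713  22:743  23:258
  24:683  25:419  26:642  27:138  28:196
Giant step factor: 658^(-29) ≡ 797 (mod 809).
Scan 235·797^i mod 809 for i = 0, 1, …:
  i=0: 235   i=1: 416   i=2: 671   i=3: 38
  i=4: 353   i=5: 618   i=6: 674   i=7: 2
  i=8: 785   i=9: 288     …   i=15: 437
  i=16: 419
Match at i=16, j=25: x = 16·29 + 25 = 489.

489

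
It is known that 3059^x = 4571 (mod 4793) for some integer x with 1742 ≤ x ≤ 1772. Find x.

Compute 3059^1742 mod 4793 = 67, then multiply by 3059 repeatedly:
  3059^1742=67  3059^1743=3647  3059^1744=2862  3059^1745=2840  3059^1746=2644
  3059^1747=2205  3059^1748=1344  3059^1749=3695  3059^1750=1111  3059^1751=312
  3059^1752=601  3059^1753=2740  3059^1754=3496  3059^1755=1081  3059^1756=4402
  3059^1757=2181  3059^1758=4616  3059^1759=166  3059^1760=4529  3059^1761=2441
  3059^1762=4318  3059^1763=4047  3059^1764=4247  3059^1765=2543  3059^1766=4791
  3059^1767=3468  3059^1768=1703  3059^1769=4279  3059^1770=4571
Found 4571 at exponent 1770.

1770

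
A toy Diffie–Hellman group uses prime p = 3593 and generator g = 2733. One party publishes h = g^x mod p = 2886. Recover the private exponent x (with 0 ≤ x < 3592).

2240

Baby-step giant-step with m = ceil(sqrt(3592)) = 60.
Baby table (2733^j mod 3593 for j=0..59):
  0:1  1:2733  2:3035  3:2011  4:2366  5:2471  6:1996  7:894
  8:62  9:575  10:1334  11:2520  12:2972  13:2296  14:1590  15:1533
  16:251  17:3313  18:69  19:1741  20:1021  21:2225  22:1569  23:1628
  24:1190  25:605  26:685  27:152  28:2221  29:1416  30:267  31:332
  32:1920  33:1580  34:2947  35:2238  36:1168  37:1560  38:2182  39:2619
  40:471  41:949  42:3064  43:2222  44:556  45:3302  46:2343  47:693
  48:458  49:1350  50:3132  51:1230  52:2135  53:3516  54:1546  55:3443
  56:3245  57:1061  58:162  59:807
Giant step factor: 2733^(-60) ≡ 667 (mod 3593).
Scan 2886·667^i mod 3593 for i = 0, 1, …:
  i=0: 2886   i=1: 2707   i=2: 1883   i=3: 2004
  i=4: 72   i=5: 1315   i=6: 413   i=7: 2403
  i=8: 323   i=9: 3454     …   i=36: 2668
  i=37: 1021
Match at i=37, j=20: x = 37·60 + 20 = 2240.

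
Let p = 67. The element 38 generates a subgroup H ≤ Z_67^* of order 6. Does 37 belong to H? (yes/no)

yes

37 ∈ ⟨38⟩ iff 37^6 ≡ 1 (mod 67), since |⟨38⟩| = 6.
37^6 mod 67 = 1.
Since 1 = 1, 37 lies in the subgroup.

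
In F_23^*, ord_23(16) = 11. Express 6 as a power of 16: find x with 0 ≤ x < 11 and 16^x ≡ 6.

5

Successive powers of 16 modulo 23:
  16^0=1  16^1=16  16^2=3  16^3=2  16^4=9  16^5=6
So 16^5 ≡ 6 (mod 23), giving x = 5.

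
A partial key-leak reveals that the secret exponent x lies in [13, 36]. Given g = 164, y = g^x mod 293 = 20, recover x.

27

Compute 164^13 mod 293 = 120, then multiply by 164 repeatedly:
  164^13=120  164^14=49  164^15=125  164^16=283  164^17=118
  164^18=14  164^19=245  164^20=39  164^21=243  164^22=4
  164^23=70  164^24=53  164^25=195  164^26=43  164^27=20
Found 20 at exponent 27.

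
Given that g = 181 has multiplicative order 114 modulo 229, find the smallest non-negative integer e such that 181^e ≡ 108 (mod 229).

Baby-step giant-step with m = ceil(sqrt(114)) = 11.
Baby table (181^j mod 229 for j=0..10):
  0:1  1:181  2:14  3:15  4:196  5:210  6:225  7:192
  8:173  9:169  10:132
Giant step factor: 181^(-11) ≡ 226 (mod 229).
Scan 108·226^i mod 229 for i = 0, 1, …:
  i=0: 108   i=1: 134   i=2: 56   i=3: 61
  i=4: 46   i=5: 91   i=6: 185   i=7: 132
Match at i=7, j=10: e = 7·11 + 10 = 87.

87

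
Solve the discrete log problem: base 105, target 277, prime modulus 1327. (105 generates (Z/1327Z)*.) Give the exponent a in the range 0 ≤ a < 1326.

Baby-step giant-step with m = ceil(sqrt(1326)) = 37.
Baby table (105^j mod 1327 for j=0..36):
  0:1  1:105  2:409  3:481  4:79  5:333  6:463  7:843
  8:933  9:1094  10:748  11:247  12:722  13:171  14:704  15:935
  16:1304  17:239  18:1209  19:880  20:837  21:303  22:1294  23:516
  24:1100  25:51  26:47  27:954  28:645  29:48  30:1059  31:1054
  32:529  33:1138  34:60  35:992  36:654
Giant step factor: 105^(-37) ≡ 147 (mod 1327).
Scan 277·147^i mod 1327 for i = 0, 1, …:
  i=0: 277   i=1: 909   i=2: 923   i=3: 327
  i=4: 297   i=5: 1195   i=6: 501   i=7: 662
  i=8: 443   i=9: 98     …   i=15: 1121
  i=16: 239
Match at i=16, j=17: a = 16·37 + 17 = 609.

609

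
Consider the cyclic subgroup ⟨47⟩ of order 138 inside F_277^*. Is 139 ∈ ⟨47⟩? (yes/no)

no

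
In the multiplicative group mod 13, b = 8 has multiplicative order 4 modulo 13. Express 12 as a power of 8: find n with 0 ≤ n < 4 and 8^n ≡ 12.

Successive powers of 8 modulo 13:
  8^0=1  8^1=8  8^2=12
So 8^2 ≡ 12 (mod 13), giving n = 2.

2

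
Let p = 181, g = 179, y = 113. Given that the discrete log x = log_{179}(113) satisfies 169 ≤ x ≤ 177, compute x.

177

Compute 179^169 mod 181 = 127, then multiply by 179 repeatedly:
  179^169=127  179^170=108  179^171=146  179^172=70  179^173=41
  179^174=99  179^175=164  179^176=34  179^177=113
Found 113 at exponent 177.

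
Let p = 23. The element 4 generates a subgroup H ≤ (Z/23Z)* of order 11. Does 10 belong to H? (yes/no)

no

⟨4⟩ has order 11; its elements mod 23 are {1, 2, 3, 4, 6, 8, 9, 12, 13, 16, 18}.
10 is not in this set.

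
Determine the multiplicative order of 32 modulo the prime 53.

52

The order of 32 must divide p − 1 = 52 = 2^2 · 13.
Divisors: 1, 2, 4, 13, 26, 52.
Check each in increasing order: 32^1 ≡ 32;  32^2 ≡ 17;  32^4 ≡ 24;  32^13 ≡ 30;  32^26 ≡ 52;  32^52 ≡ 1.
Smallest exponent giving 1 is 52.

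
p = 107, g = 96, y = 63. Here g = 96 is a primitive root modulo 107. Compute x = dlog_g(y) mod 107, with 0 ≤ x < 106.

83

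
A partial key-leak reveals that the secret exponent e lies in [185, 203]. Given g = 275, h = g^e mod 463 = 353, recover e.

197

Compute 275^185 mod 463 = 258, then multiply by 275 repeatedly:
  275^185=258  275^186=111  275^187=430  275^188=185  275^189=408
  275^190=154  275^191=217  275^192=411  275^193=53  275^194=222
  275^195=397  275^196=370  275^197=353
Found 353 at exponent 197.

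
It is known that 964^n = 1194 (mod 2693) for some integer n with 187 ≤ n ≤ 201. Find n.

Compute 964^187 mod 2693 = 1223, then multiply by 964 repeatedly:
  964^187=1223  964^188=2131  964^189=2218  964^190=2603  964^191=2109
  964^192=2554  964^193=654  964^194=294  964^195=651  964^196=95
  964^197=18  964^198=1194
Found 1194 at exponent 198.

198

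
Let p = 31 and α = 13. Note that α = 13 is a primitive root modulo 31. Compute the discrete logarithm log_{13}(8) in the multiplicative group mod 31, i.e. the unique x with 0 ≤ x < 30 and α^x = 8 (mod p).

12

Successive powers of 13 modulo 31:
  13^0=1  13^1=13  13^2=14  13^3=27  13^4=10  13^5=6
  13^6=16  13^7=22  13^8=7  13^9=29  13^10=5  13^11=3
  13^12=8
So 13^12 ≡ 8 (mod 31), giving x = 12.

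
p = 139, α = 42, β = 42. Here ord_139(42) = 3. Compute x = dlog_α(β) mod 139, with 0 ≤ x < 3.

1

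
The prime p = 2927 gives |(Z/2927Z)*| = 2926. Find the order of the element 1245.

The order of 1245 must divide p − 1 = 2926 = 2 · 7 · 11 · 19.
Divisors: 1, 2, 7, 11, 14, 19, 22, 38, 77, 133, 154, 209, 266, 418, 1463, 2926.
Check each in increasing order: 1245^1 ≡ 1245;  1245^2 ≡ 1642;  1245^7 ≡ 2132;  1245^11 ≡ 501;  1245^14 ≡ 2720;  1245^19 ≡ 430;  1245^22 ≡ 2206;  1245^38 ≡ 499;  1245^77 ≡ 1821;  1245^133 ≡ 793;  1245^154 ≡ 2677;  1245^209 ≡ 2373;  1245^266 ≡ 2471;  1245^418 ≡ 2508;  1245^1463 ≡ 2926;  1245^2926 ≡ 1.
Smallest exponent giving 1 is 2926.

2926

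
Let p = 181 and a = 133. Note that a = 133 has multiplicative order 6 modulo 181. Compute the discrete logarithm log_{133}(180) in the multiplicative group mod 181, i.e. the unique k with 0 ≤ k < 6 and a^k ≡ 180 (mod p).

Successive powers of 133 modulo 181:
  133^0=1  133^1=133  133^2=132  133^3=180
So 133^3 ≡ 180 (mod 181), giving k = 3.

3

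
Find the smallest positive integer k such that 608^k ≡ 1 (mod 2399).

The order of 608 must divide p − 1 = 2398 = 2 · 11 · 109.
Divisors: 1, 2, 11, 22, 109, 218, 1199, 2398.
Check each in increasing order: 608^1 ≡ 608;  608^2 ≡ 218;  608^11 ≡ 2382;  608^22 ≡ 289;  608^109 ≡ 1848;  608^218 ≡ 1327;  608^1199 ≡ 2398;  608^2398 ≡ 1.
Smallest exponent giving 1 is 2398.

2398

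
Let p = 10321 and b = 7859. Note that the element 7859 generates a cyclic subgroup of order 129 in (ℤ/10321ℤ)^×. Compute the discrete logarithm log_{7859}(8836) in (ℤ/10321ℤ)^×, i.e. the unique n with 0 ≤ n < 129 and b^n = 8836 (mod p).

26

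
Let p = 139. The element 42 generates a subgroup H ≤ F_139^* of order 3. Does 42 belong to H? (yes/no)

yes

⟨42⟩ has order 3; its elements mod 139 are {1, 42, 96}.
42 is in this set.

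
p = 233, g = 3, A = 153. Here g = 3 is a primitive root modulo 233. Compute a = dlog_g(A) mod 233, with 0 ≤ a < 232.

105

Baby-step giant-step with m = ceil(sqrt(232)) = 16.
Baby table (3^j mod 233 for j=0..15):
  0:1  1:3  2:9  3:27  4:81  5:10  6:30  7:90
  8:37  9:111  10:100  11:67  12:201  13:137  14:178  15:68
Giant step factor: 3^(-16) ≡ 8 (mod 233).
Scan 153·8^i mod 233 for i = 0, 1, …:
  i=0: 153   i=1: 59   i=2: 6   i=3: 48
  i=4: 151   i=5: 43   i=6: 111
Match at i=6, j=9: a = 6·16 + 9 = 105.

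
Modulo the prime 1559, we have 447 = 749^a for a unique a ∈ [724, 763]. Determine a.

750

Compute 749^724 mod 1559 = 1296, then multiply by 749 repeatedly:
  749^724=1296  749^725=1006  749^726=497  749^727=1211  749^728=1260
  749^729=545  749^730=1306  749^731=701  749^732=1225  749^733=833
  749^734=317  749^735=465  749^736=628  749^737=1113  749^738=1131
  749^739=582  749^740=957  749^741=1212  749^742=450  749^743=306
  749^744=21  749^745=139  749^746=1217  749^747=1077  749^748=670
  749^749=1391  749^750=447
Found 447 at exponent 750.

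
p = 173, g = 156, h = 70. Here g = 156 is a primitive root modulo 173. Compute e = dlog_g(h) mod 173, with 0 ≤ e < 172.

Baby-step giant-step with m = ceil(sqrt(172)) = 14.
Baby table (156^j mod 173 for j=0..13):
  0:1  1:156  2:116  3:104  4:135  5:127  6:90  7:27
  8:60  9:18  10:40  11:12  12:142  13:8
Giant step factor: 156^(-14) ≡ 159 (mod 173).
Scan 70·159^i mod 173 for i = 0, 1, …:
  i=0: 70   i=1: 58   i=2: 53   i=3: 123
  i=4: 8
Match at i=4, j=13: e = 4·14 + 13 = 69.

69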